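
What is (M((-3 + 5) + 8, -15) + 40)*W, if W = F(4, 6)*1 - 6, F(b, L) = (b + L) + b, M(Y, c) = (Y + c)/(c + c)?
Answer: 964/3 ≈ 321.33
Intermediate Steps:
M(Y, c) = (Y + c)/(2*c) (M(Y, c) = (Y + c)/((2*c)) = (Y + c)*(1/(2*c)) = (Y + c)/(2*c))
F(b, L) = L + 2*b (F(b, L) = (L + b) + b = L + 2*b)
W = 8 (W = (6 + 2*4)*1 - 6 = (6 + 8)*1 - 6 = 14*1 - 6 = 14 - 6 = 8)
(M((-3 + 5) + 8, -15) + 40)*W = ((½)*(((-3 + 5) + 8) - 15)/(-15) + 40)*8 = ((½)*(-1/15)*((2 + 8) - 15) + 40)*8 = ((½)*(-1/15)*(10 - 15) + 40)*8 = ((½)*(-1/15)*(-5) + 40)*8 = (⅙ + 40)*8 = (241/6)*8 = 964/3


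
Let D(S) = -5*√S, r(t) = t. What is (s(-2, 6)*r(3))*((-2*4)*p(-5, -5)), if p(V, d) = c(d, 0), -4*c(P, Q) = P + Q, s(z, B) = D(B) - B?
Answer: 180 + 150*√6 ≈ 547.42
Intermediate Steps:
s(z, B) = -B - 5*√B (s(z, B) = -5*√B - B = -B - 5*√B)
c(P, Q) = -P/4 - Q/4 (c(P, Q) = -(P + Q)/4 = -P/4 - Q/4)
p(V, d) = -d/4 (p(V, d) = -d/4 - ¼*0 = -d/4 + 0 = -d/4)
(s(-2, 6)*r(3))*((-2*4)*p(-5, -5)) = ((-1*6 - 5*√6)*3)*((-2*4)*(-¼*(-5))) = ((-6 - 5*√6)*3)*(-8*5/4) = (-18 - 15*√6)*(-10) = 180 + 150*√6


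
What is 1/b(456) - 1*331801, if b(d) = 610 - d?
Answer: -51097353/154 ≈ -3.3180e+5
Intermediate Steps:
1/b(456) - 1*331801 = 1/(610 - 1*456) - 1*331801 = 1/(610 - 456) - 331801 = 1/154 - 331801 = -51097353/154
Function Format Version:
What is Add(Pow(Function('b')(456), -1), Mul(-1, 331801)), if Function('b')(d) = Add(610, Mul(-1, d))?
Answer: Rational(-51097353, 154) ≈ -3.3180e+5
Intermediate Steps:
Add(Pow(Function('b')(456), -1), Mul(-1, 331801)) = Add(Pow(Add(610, Mul(-1, 456)), -1), Mul(-1, 331801)) = Add(Pow(Add(610, -456), -1), -331801) = Add(Pow(154, -1), -331801) = Add(Rational(1, 154), -331801) = Rational(-51097353, 154)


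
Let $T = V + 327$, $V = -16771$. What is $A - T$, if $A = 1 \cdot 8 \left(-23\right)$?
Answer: $16260$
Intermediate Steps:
$T = -16444$ ($T = -16771 + 327 = -16444$)
$A = -184$ ($A = 8 \left(-23\right) = -184$)
$A - T = -184 - -16444 = -184 + 16444 = 16260$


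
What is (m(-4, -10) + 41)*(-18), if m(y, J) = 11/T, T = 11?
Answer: -756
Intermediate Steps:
m(y, J) = 1 (m(y, J) = 11/11 = 11*(1/11) = 1)
(m(-4, -10) + 41)*(-18) = (1 + 41)*(-18) = 42*(-18) = -756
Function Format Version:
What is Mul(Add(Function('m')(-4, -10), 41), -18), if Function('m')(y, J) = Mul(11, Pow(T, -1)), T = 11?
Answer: -756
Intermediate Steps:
Function('m')(y, J) = 1 (Function('m')(y, J) = Mul(11, Pow(11, -1)) = Mul(11, Rational(1, 11)) = 1)
Mul(Add(Function('m')(-4, -10), 41), -18) = Mul(Add(1, 41), -18) = Mul(42, -18) = -756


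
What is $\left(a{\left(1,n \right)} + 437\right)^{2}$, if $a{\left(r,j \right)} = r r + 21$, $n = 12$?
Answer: $210681$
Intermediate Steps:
$a{\left(r,j \right)} = 21 + r^{2}$ ($a{\left(r,j \right)} = r^{2} + 21 = 21 + r^{2}$)
$\left(a{\left(1,n \right)} + 437\right)^{2} = \left(\left(21 + 1^{2}\right) + 437\right)^{2} = \left(\left(21 + 1\right) + 437\right)^{2} = \left(22 + 437\right)^{2} = 459^{2} = 210681$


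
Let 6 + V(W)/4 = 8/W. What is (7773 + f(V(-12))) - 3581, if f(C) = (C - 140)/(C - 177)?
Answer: 2561812/611 ≈ 4192.8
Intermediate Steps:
V(W) = -24 + 32/W (V(W) = -24 + 4*(8/W) = -24 + 32/W)
f(C) = (-140 + C)/(-177 + C)
(7773 + f(V(-12))) - 3581 = (7773 + (-140 + (-24 + 32/(-12)))/(-177 + (-24 + 32/(-12)))) - 3581 = (7773 + (-140 + (-24 + 32*(-1/12)))/(-177 + (-24 + 32*(-1/12)))) - 3581 = (7773 + (-140 + (-24 - 8/3))/(-177 + (-24 - 8/3))) - 3581 = (7773 + (-140 - 80/3)/(-177 - 80/3)) - 3581 = (7773 - 500/3/(-611/3)) - 3581 = (7773 - 3/611*(-500/3)) - 3581 = (7773 + 500/611) - 3581 = 4749803/611 - 3581 = 2561812/611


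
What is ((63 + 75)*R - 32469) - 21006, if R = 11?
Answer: -51957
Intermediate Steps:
((63 + 75)*R - 32469) - 21006 = ((63 + 75)*11 - 32469) - 21006 = (138*11 - 32469) - 21006 = (1518 - 32469) - 21006 = -30951 - 21006 = -51957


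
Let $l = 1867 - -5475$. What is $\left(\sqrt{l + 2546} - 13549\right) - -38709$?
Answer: $25160 + 4 \sqrt{618} \approx 25259.0$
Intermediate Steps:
$l = 7342$ ($l = 1867 + 5475 = 7342$)
$\left(\sqrt{l + 2546} - 13549\right) - -38709 = \left(\sqrt{7342 + 2546} - 13549\right) - -38709 = \left(\sqrt{9888} - 13549\right) + 38709 = \left(4 \sqrt{618} - 13549\right) + 38709 = \left(-13549 + 4 \sqrt{618}\right) + 38709 = 25160 + 4 \sqrt{618}$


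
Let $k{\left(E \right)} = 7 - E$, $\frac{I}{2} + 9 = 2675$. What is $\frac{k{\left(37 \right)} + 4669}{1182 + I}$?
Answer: $\frac{4639}{6514} \approx 0.71216$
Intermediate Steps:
$I = 5332$ ($I = -18 + 2 \cdot 2675 = -18 + 5350 = 5332$)
$\frac{k{\left(37 \right)} + 4669}{1182 + I} = \frac{\left(7 - 37\right) + 4669}{1182 + 5332} = \frac{\left(7 - 37\right) + 4669}{6514} = \left(-30 + 4669\right) \frac{1}{6514} = 4639 \cdot \frac{1}{6514} = \frac{4639}{6514}$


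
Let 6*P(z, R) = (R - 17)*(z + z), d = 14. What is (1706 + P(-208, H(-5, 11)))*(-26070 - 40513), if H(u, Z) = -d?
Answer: -770098978/3 ≈ -2.5670e+8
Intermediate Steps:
H(u, Z) = -14 (H(u, Z) = -1*14 = -14)
P(z, R) = z*(-17 + R)/3 (P(z, R) = ((R - 17)*(z + z))/6 = ((-17 + R)*(2*z))/6 = (2*z*(-17 + R))/6 = z*(-17 + R)/3)
(1706 + P(-208, H(-5, 11)))*(-26070 - 40513) = (1706 + (⅓)*(-208)*(-17 - 14))*(-26070 - 40513) = (1706 + (⅓)*(-208)*(-31))*(-66583) = (1706 + 6448/3)*(-66583) = (11566/3)*(-66583) = -770098978/3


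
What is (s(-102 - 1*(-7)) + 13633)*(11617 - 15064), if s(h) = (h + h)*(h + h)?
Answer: -171429651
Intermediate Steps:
s(h) = 4*h² (s(h) = (2*h)*(2*h) = 4*h²)
(s(-102 - 1*(-7)) + 13633)*(11617 - 15064) = (4*(-102 - 1*(-7))² + 13633)*(11617 - 15064) = (4*(-102 + 7)² + 13633)*(-3447) = (4*(-95)² + 13633)*(-3447) = (4*9025 + 13633)*(-3447) = (36100 + 13633)*(-3447) = 49733*(-3447) = -171429651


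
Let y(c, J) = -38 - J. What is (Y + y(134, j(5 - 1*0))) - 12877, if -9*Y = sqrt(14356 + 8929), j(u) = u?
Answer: -12920 - sqrt(23285)/9 ≈ -12937.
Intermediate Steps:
Y = -sqrt(23285)/9 (Y = -sqrt(14356 + 8929)/9 = -sqrt(23285)/9 ≈ -16.955)
(Y + y(134, j(5 - 1*0))) - 12877 = (-sqrt(23285)/9 + (-38 - (5 - 1*0))) - 12877 = (-sqrt(23285)/9 + (-38 - (5 + 0))) - 12877 = (-sqrt(23285)/9 + (-38 - 1*5)) - 12877 = (-sqrt(23285)/9 + (-38 - 5)) - 12877 = (-sqrt(23285)/9 - 43) - 12877 = (-43 - sqrt(23285)/9) - 12877 = -12920 - sqrt(23285)/9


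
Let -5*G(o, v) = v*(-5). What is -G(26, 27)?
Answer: -27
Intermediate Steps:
G(o, v) = v (G(o, v) = -v*(-5)/5 = -(-1)*v = v)
-G(26, 27) = -1*27 = -27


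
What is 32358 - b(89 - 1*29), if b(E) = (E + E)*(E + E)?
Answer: 17958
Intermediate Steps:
b(E) = 4*E² (b(E) = (2*E)*(2*E) = 4*E²)
32358 - b(89 - 1*29) = 32358 - 4*(89 - 1*29)² = 32358 - 4*(89 - 29)² = 32358 - 4*60² = 32358 - 4*3600 = 32358 - 1*14400 = 32358 - 14400 = 17958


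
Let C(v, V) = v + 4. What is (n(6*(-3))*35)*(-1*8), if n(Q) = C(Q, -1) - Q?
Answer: -1120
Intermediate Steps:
C(v, V) = 4 + v
n(Q) = 4 (n(Q) = (4 + Q) - Q = 4)
(n(6*(-3))*35)*(-1*8) = (4*35)*(-1*8) = 140*(-8) = -1120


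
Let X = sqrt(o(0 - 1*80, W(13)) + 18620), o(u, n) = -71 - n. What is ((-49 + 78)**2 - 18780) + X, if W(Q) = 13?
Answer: -17939 + 2*sqrt(4634) ≈ -17803.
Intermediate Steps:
X = 2*sqrt(4634) (X = sqrt((-71 - 1*13) + 18620) = sqrt((-71 - 13) + 18620) = sqrt(-84 + 18620) = sqrt(18536) = 2*sqrt(4634) ≈ 136.15)
((-49 + 78)**2 - 18780) + X = ((-49 + 78)**2 - 18780) + 2*sqrt(4634) = (29**2 - 18780) + 2*sqrt(4634) = (841 - 18780) + 2*sqrt(4634) = -17939 + 2*sqrt(4634)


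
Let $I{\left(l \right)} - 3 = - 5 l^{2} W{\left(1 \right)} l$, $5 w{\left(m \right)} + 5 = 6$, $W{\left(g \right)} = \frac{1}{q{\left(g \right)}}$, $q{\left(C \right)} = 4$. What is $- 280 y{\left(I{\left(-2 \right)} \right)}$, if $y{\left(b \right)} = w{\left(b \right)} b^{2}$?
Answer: $-9464$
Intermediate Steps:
$W{\left(g \right)} = \frac{1}{4}$
$w{\left(m \right)} = \frac{1}{5}$ ($w{\left(m \right)} = -1 + \frac{1}{5} \cdot 6 = -1 + \frac{6}{5} = \frac{1}{5}$)
$I{\left(l \right)} = 3 - \frac{5 l^{3}}{4}$ ($I{\left(l \right)} = 3 + - 5 l^{2} \cdot \frac{1}{4} l = 3 + - \frac{5 l^{2}}{4} l = 3 - \frac{5 l^{3}}{4}$)
$y{\left(b \right)} = \frac{b^{2}}{5}$
$- 280 y{\left(I{\left(-2 \right)} \right)} = - 280 \frac{\left(3 - \frac{5 \left(-2\right)^{3}}{4}\right)^{2}}{5} = - 280 \frac{\left(3 - -10\right)^{2}}{5} = - 280 \frac{\left(3 + 10\right)^{2}}{5} = - 280 \frac{13^{2}}{5} = - 280 \cdot \frac{1}{5} \cdot 169 = \left(-280\right) \frac{169}{5} = -9464$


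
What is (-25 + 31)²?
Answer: 36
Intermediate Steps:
(-25 + 31)² = 6² = 36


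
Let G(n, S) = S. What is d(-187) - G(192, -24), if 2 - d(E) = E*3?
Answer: 587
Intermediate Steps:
d(E) = 2 - 3*E (d(E) = 2 - E*3 = 2 - 3*E)
d(-187) - G(192, -24) = (2 - 3*(-187)) - 1*(-24) = (2 + 561) + 24 = 563 + 24 = 587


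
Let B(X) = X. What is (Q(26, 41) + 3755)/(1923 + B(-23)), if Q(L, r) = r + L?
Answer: 1911/950 ≈ 2.0116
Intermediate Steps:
Q(L, r) = L + r
(Q(26, 41) + 3755)/(1923 + B(-23)) = ((26 + 41) + 3755)/(1923 - 23) = (67 + 3755)/1900 = 3822*(1/1900) = 1911/950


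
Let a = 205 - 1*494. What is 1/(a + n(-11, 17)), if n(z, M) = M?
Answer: -1/272 ≈ -0.0036765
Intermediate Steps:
a = -289 (a = 205 - 494 = -289)
1/(a + n(-11, 17)) = 1/(-289 + 17) = 1/(-272) = -1/272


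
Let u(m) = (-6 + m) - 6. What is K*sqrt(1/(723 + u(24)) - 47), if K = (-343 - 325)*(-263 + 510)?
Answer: -659984*I*sqrt(32385)/105 ≈ -1.1311e+6*I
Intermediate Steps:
u(m) = -12 + m
K = -164996 (K = -668*247 = -164996)
K*sqrt(1/(723 + u(24)) - 47) = -164996*sqrt(1/(723 + (-12 + 24)) - 47) = -164996*sqrt(1/(723 + 12) - 47) = -164996*sqrt(1/735 - 47) = -659984*I*sqrt(32385)/105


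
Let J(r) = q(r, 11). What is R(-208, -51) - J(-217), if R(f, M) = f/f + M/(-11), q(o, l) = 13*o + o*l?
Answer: 57350/11 ≈ 5213.6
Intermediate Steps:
q(o, l) = 13*o + l*o
J(r) = 24*r (J(r) = r*(13 + 11) = r*24 = 24*r)
R(f, M) = 1 - M/11 (R(f, M) = 1 + M*(-1/11) = 1 - M/11)
R(-208, -51) - J(-217) = (1 - 1/11*(-51)) - 24*(-217) = (1 + 51/11) - 1*(-5208) = 62/11 + 5208 = 57350/11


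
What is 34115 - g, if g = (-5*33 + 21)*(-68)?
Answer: 24323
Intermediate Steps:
g = 9792 (g = (-165 + 21)*(-68) = -144*(-68) = 9792)
34115 - g = 34115 - 1*9792 = 34115 - 9792 = 24323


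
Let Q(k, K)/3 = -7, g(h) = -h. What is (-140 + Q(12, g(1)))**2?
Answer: 25921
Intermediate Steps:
Q(k, K) = -21 (Q(k, K) = 3*(-7) = -21)
(-140 + Q(12, g(1)))**2 = (-140 - 21)**2 = (-161)**2 = 25921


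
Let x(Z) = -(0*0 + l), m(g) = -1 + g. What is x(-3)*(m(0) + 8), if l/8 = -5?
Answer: 280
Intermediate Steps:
l = -40 (l = 8*(-5) = -40)
x(Z) = 40 (x(Z) = -(0*0 - 40) = -(0 - 40) = -1*(-40) = 40)
x(-3)*(m(0) + 8) = 40*((-1 + 0) + 8) = 40*(-1 + 8) = 40*7 = 280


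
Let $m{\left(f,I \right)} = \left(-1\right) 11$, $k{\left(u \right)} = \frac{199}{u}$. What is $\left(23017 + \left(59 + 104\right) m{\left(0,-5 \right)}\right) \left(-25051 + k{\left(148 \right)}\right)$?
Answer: $- \frac{19671193794}{37} \approx -5.3165 \cdot 10^{8}$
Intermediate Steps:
$m{\left(f,I \right)} = -11$
$\left(23017 + \left(59 + 104\right) m{\left(0,-5 \right)}\right) \left(-25051 + k{\left(148 \right)}\right) = \left(23017 + \left(59 + 104\right) \left(-11\right)\right) \left(-25051 + \frac{199}{148}\right) = \left(23017 + 163 \left(-11\right)\right) \left(-25051 + 199 \cdot \frac{1}{148}\right) = \left(23017 - 1793\right) \left(-25051 + \frac{199}{148}\right) = 21224 \left(- \frac{3707349}{148}\right) = - \frac{19671193794}{37}$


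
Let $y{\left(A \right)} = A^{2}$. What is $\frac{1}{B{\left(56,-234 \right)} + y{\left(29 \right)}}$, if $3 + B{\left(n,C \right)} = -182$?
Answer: $\frac{1}{656} \approx 0.0015244$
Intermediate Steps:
$B{\left(n,C \right)} = -185$ ($B{\left(n,C \right)} = -3 - 182 = -185$)
$\frac{1}{B{\left(56,-234 \right)} + y{\left(29 \right)}} = \frac{1}{-185 + 29^{2}} = \frac{1}{-185 + 841} = \frac{1}{656}$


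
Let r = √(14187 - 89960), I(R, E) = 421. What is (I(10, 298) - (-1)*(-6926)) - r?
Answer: -6505 - I*√75773 ≈ -6505.0 - 275.27*I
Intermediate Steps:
r = I*√75773 (r = √(-75773) = I*√75773 ≈ 275.27*I)
(I(10, 298) - (-1)*(-6926)) - r = (421 - (-1)*(-6926)) - I*√75773 = (421 - 1*6926) - I*√75773 = (421 - 6926) - I*√75773 = -6505 - I*√75773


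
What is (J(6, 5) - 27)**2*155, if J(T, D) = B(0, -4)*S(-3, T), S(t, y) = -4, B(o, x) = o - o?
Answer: 112995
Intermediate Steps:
B(o, x) = 0
J(T, D) = 0 (J(T, D) = 0*(-4) = 0)
(J(6, 5) - 27)**2*155 = (0 - 27)**2*155 = (-27)**2*155 = 729*155 = 112995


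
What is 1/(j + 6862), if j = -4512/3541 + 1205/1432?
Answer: 5070712/34793031465 ≈ 0.00014574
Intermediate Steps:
j = -2194279/5070712 (j = -4512*1/3541 + 1205*(1/1432) = -4512/3541 + 1205/1432 = -2194279/5070712 ≈ -0.43274)
1/(j + 6862) = 1/(-2194279/5070712 + 6862) = 1/(34793031465/5070712) = 5070712/34793031465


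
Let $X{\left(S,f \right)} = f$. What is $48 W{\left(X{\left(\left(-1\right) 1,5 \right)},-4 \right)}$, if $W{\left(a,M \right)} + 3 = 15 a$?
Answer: $3456$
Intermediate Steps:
$W{\left(a,M \right)} = -3 + 15 a$
$48 W{\left(X{\left(\left(-1\right) 1,5 \right)},-4 \right)} = 48 \left(-3 + 15 \cdot 5\right) = 48 \left(-3 + 75\right) = 48 \cdot 72 = 3456$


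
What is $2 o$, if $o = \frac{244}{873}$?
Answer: $\frac{488}{873} \approx 0.55899$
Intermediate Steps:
$o = \frac{244}{873}$ ($o = 244 \cdot \frac{1}{873} = \frac{244}{873} \approx 0.2795$)
$2 o = 2 \cdot \frac{244}{873} = \frac{488}{873}$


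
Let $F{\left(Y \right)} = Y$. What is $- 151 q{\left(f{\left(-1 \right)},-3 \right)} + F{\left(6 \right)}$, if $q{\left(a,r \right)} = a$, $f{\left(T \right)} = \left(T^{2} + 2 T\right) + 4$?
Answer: $-447$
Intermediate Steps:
$f{\left(T \right)} = 4 + T^{2} + 2 T$
$- 151 q{\left(f{\left(-1 \right)},-3 \right)} + F{\left(6 \right)} = - 151 \left(4 + \left(-1\right)^{2} + 2 \left(-1\right)\right) + 6 = - 151 \left(4 + 1 - 2\right) + 6 = \left(-151\right) 3 + 6 = -453 + 6 = -447$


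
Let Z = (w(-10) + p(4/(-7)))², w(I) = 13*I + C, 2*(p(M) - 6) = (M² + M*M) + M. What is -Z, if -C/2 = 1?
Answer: -38093584/2401 ≈ -15866.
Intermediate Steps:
C = -2 (C = -2*1 = -2)
p(M) = 6 + M² + M/2 (p(M) = 6 + ((M² + M*M) + M)/2 = 6 + ((M² + M²) + M)/2 = 6 + (2*M² + M)/2 = 6 + (M + 2*M²)/2 = 6 + (M² + M/2) = 6 + M² + M/2)
w(I) = -2 + 13*I (w(I) = 13*I - 2 = -2 + 13*I)
Z = 38093584/2401 (Z = ((-2 + 13*(-10)) + (6 + (4/(-7))² + (4/(-7))/2))² = ((-2 - 130) + (6 + (4*(-⅐))² + (4*(-⅐))/2))² = (-132 + (6 + (-4/7)² + (½)*(-4/7)))² = (-132 + (6 + 16/49 - 2/7))² = (-132 + 296/49)² = (-6172/49)² = 38093584/2401 ≈ 15866.)
-Z = -1*38093584/2401 = -38093584/2401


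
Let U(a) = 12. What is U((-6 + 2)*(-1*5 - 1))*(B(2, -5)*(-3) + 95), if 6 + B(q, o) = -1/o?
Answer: 6744/5 ≈ 1348.8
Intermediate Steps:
B(q, o) = -6 - 1/o
U((-6 + 2)*(-1*5 - 1))*(B(2, -5)*(-3) + 95) = 12*((-6 - 1/(-5))*(-3) + 95) = 12*((-6 - 1*(-⅕))*(-3) + 95) = 12*((-6 + ⅕)*(-3) + 95) = 12*(-29/5*(-3) + 95) = 12*(87/5 + 95) = 12*(562/5) = 6744/5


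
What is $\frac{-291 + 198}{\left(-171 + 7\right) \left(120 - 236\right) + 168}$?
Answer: $- \frac{93}{19192} \approx -0.0048458$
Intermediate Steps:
$\frac{-291 + 198}{\left(-171 + 7\right) \left(120 - 236\right) + 168} = - \frac{93}{\left(-164\right) \left(-116\right) + 168} = - \frac{93}{19024 + 168} = - \frac{93}{19192}$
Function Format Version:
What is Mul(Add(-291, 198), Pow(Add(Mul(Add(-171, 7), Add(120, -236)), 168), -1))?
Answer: Rational(-93, 19192) ≈ -0.0048458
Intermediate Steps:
Mul(Add(-291, 198), Pow(Add(Mul(Add(-171, 7), Add(120, -236)), 168), -1)) = Mul(-93, Pow(Add(Mul(-164, -116), 168), -1)) = Mul(-93, Pow(Add(19024, 168), -1)) = Mul(-93, Pow(19192, -1)) = Mul(-93, Rational(1, 19192)) = Rational(-93, 19192)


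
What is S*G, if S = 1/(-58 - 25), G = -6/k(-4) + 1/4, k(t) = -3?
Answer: -9/332 ≈ -0.027108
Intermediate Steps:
G = 9/4 (G = -6/(-3) + 1/4 = -6*(-1/3) + 1*(1/4) = 2 + 1/4 = 9/4 ≈ 2.2500)
S = -1/83 (S = 1/(-83) = -1/83 ≈ -0.012048)
S*G = -1/83*9/4 = -9/332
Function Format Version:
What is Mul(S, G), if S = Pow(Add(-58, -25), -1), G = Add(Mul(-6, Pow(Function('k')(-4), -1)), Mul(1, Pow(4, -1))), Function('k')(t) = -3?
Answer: Rational(-9, 332) ≈ -0.027108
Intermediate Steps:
G = Rational(9, 4) (G = Add(Mul(-6, Pow(-3, -1)), Mul(1, Pow(4, -1))) = Add(Mul(-6, Rational(-1, 3)), Mul(1, Rational(1, 4))) = Add(2, Rational(1, 4)) = Rational(9, 4) ≈ 2.2500)
S = Rational(-1, 83) (S = Pow(-83, -1) = Rational(-1, 83) ≈ -0.012048)
Mul(S, G) = Mul(Rational(-1, 83), Rational(9, 4)) = Rational(-9, 332)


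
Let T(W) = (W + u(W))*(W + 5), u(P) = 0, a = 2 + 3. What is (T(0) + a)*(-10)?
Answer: -50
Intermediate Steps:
a = 5
T(W) = W*(5 + W) (T(W) = (W + 0)*(W + 5) = W*(5 + W))
(T(0) + a)*(-10) = (0*(5 + 0) + 5)*(-10) = (0*5 + 5)*(-10) = (0 + 5)*(-10) = 5*(-10) = -50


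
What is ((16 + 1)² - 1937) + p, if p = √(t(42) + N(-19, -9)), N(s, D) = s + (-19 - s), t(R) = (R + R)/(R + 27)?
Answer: -1648 + I*√9407/23 ≈ -1648.0 + 4.2169*I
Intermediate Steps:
t(R) = 2*R/(27 + R) (t(R) = (2*R)/(27 + R) = 2*R/(27 + R))
N(s, D) = -19
p = I*√9407/23 (p = √(2*42/(27 + 42) - 19) = √(2*42/69 - 19) = √(2*42*(1/69) - 19) = √(28/23 - 19) = √(-409/23) = I*√9407/23 ≈ 4.2169*I)
((16 + 1)² - 1937) + p = ((16 + 1)² - 1937) + I*√9407/23 = (17² - 1937) + I*√9407/23 = (289 - 1937) + I*√9407/23 = -1648 + I*√9407/23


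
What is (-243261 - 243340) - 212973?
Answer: -699574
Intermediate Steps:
(-243261 - 243340) - 212973 = -486601 - 212973 = -699574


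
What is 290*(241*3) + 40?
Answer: 209710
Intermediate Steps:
290*(241*3) + 40 = 290*723 + 40 = 209670 + 40 = 209710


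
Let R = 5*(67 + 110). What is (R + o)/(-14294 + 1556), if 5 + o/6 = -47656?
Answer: 95027/4246 ≈ 22.380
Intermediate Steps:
R = 885 (R = 5*177 = 885)
o = -285966 (o = -30 + 6*(-47656) = -30 - 285936 = -285966)
(R + o)/(-14294 + 1556) = (885 - 285966)/(-14294 + 1556) = -285081/(-12738) = -285081*(-1/12738) = 95027/4246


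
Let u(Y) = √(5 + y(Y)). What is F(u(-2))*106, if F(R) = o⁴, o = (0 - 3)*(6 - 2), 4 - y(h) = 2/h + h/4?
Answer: 2198016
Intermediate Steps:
y(h) = 4 - 2/h - h/4 (y(h) = 4 - (2/h + h/4) = 4 + (-2/h - h/4) = 4 - 2/h - h/4)
o = -12 (o = -3*4 = -12)
u(Y) = √(9 - 2/Y - Y/4) (u(Y) = √(5 + (4 - 2/Y - Y/4)) = √(9 - 2/Y - Y/4))
F(R) = 20736 (F(R) = (-12)⁴ = 20736)
F(u(-2))*106 = 20736*106 = 2198016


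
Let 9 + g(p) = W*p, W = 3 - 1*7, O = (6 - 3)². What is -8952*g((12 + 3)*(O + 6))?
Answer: 8137368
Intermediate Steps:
O = 9 (O = 3² = 9)
W = -4 (W = 3 - 7 = -4)
g(p) = -9 - 4*p
-8952*g((12 + 3)*(O + 6)) = -8952*(-9 - 4*(12 + 3)*(9 + 6)) = -8952*(-9 - 60*15) = -8952*(-9 - 4*225) = -8952*(-9 - 900) = -8952*(-909) = 8137368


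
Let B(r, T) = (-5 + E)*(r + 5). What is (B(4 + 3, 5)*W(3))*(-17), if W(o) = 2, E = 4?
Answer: 408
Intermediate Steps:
B(r, T) = -5 - r (B(r, T) = (-5 + 4)*(r + 5) = -(5 + r) = -5 - r)
(B(4 + 3, 5)*W(3))*(-17) = ((-5 - (4 + 3))*2)*(-17) = ((-5 - 1*7)*2)*(-17) = ((-5 - 7)*2)*(-17) = -12*2*(-17) = -24*(-17) = 408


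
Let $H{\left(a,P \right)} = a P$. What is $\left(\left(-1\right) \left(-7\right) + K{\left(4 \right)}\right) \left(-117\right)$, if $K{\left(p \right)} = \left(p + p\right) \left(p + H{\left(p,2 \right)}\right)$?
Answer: $-12051$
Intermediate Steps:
$H{\left(a,P \right)} = P a$
$K{\left(p \right)} = 6 p^{2}$ ($K{\left(p \right)} = \left(p + p\right) \left(p + 2 p\right) = 2 p 3 p = 6 p^{2}$)
$\left(\left(-1\right) \left(-7\right) + K{\left(4 \right)}\right) \left(-117\right) = \left(\left(-1\right) \left(-7\right) + 6 \cdot 4^{2}\right) \left(-117\right) = \left(7 + 6 \cdot 16\right) \left(-117\right) = \left(7 + 96\right) \left(-117\right) = 103 \left(-117\right) = -12051$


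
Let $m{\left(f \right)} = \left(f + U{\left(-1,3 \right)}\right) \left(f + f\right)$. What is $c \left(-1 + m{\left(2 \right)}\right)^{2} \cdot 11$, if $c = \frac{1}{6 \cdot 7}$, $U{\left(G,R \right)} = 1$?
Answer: $\frac{1331}{42} \approx 31.69$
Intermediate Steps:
$m{\left(f \right)} = 2 f \left(1 + f\right)$ ($m{\left(f \right)} = \left(f + 1\right) \left(f + f\right) = \left(1 + f\right) 2 f = 2 f \left(1 + f\right)$)
$c = \frac{1}{42} \approx 0.02381$
$c \left(-1 + m{\left(2 \right)}\right)^{2} \cdot 11 = \frac{\left(-1 + 2 \cdot 2 \left(1 + 2\right)\right)^{2}}{42} \cdot 11 = \frac{\left(-1 + 2 \cdot 2 \cdot 3\right)^{2}}{42} \cdot 11 = \frac{\left(-1 + 12\right)^{2}}{42} \cdot 11 = \frac{11^{2}}{42} \cdot 11 = \frac{1}{42} \cdot 121 \cdot 11 = \frac{121}{42} \cdot 11 = \frac{1331}{42}$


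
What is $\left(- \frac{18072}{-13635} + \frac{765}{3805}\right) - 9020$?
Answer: $- \frac{10397533417}{1152915} \approx -9018.5$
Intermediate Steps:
$\left(- \frac{18072}{-13635} + \frac{765}{3805}\right) - 9020 = \left(\left(-18072\right) \left(- \frac{1}{13635}\right) + 765 \cdot \frac{1}{3805}\right) + \left(\left(-2313 + 1925\right) - 8632\right) = \left(\frac{2008}{1515} + \frac{153}{761}\right) - 9020 = \frac{1759883}{1152915} - 9020 = - \frac{10397533417}{1152915}$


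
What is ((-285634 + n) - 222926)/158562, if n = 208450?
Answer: -150055/79281 ≈ -1.8927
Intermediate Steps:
((-285634 + n) - 222926)/158562 = ((-285634 + 208450) - 222926)/158562 = (-77184 - 222926)*(1/158562) = -300110*1/158562 = -150055/79281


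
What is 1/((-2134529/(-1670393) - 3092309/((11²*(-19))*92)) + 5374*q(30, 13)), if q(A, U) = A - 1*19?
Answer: 32118316604/1899152789662235 ≈ 1.6912e-5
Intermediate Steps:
q(A, U) = -19 + A (q(A, U) = A - 19 = -19 + A)
1/((-2134529/(-1670393) - 3092309/((11²*(-19))*92)) + 5374*q(30, 13)) = 1/((-2134529/(-1670393) - 3092309/((11²*(-19))*92)) + 5374*(-19 + 30)) = 1/((-2134529*(-1/1670393) - 3092309/((121*(-19))*92)) + 5374*11) = 1/((2134529/1670393 - 3092309/((-2299*92))) + 59114) = 1/((2134529/1670393 - 3092309/(-211508)) + 59114) = 1/((2134529/1670393 - 3092309*(-1/211508)) + 59114) = 1/((2134529/1670393 + 281119/19228) + 59114) = 1/(510621933379/32118316604 + 59114) = 1/(1899152789662235/32118316604) = 32118316604/1899152789662235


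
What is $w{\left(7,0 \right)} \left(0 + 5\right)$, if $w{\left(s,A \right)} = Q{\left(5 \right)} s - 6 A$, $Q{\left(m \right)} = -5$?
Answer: $-175$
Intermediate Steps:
$w{\left(s,A \right)} = - 6 A - 5 s$ ($w{\left(s,A \right)} = - 5 s - 6 A = - 6 A - 5 s$)
$w{\left(7,0 \right)} \left(0 + 5\right) = \left(\left(-6\right) 0 - 35\right) \left(0 + 5\right) = \left(0 - 35\right) 5 = \left(-35\right) 5 = -175$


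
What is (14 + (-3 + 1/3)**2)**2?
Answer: 36100/81 ≈ 445.68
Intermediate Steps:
(14 + (-3 + 1/3)**2)**2 = (14 + (-8/3)**2)**2 = (14 + 64/9)**2 = (190/9)**2 = 36100/81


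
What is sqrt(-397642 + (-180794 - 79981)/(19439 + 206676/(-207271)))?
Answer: I*sqrt(6454866592629904059368383)/4028934293 ≈ 630.6*I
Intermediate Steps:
sqrt(-397642 + (-180794 - 79981)/(19439 + 206676/(-207271))) = sqrt(-397642 - 260775/(19439 + 206676*(-1/207271))) = sqrt(-397642 - 260775/(19439 - 206676/207271)) = sqrt(-397642 - 260775/4028934293/207271) = sqrt(-397642 - 260775*207271/4028934293) = sqrt(-397642 - 54051095025/4028934293) = sqrt(-1602127541232131/4028934293) = I*sqrt(6454866592629904059368383)/4028934293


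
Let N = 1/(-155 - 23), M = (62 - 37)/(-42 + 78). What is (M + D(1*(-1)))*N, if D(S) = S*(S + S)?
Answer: -97/6408 ≈ -0.015137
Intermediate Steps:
M = 25/36 ≈ 0.69444
D(S) = 2*S² (D(S) = S*(2*S) = 2*S²)
N = -1/178 (N = 1/(-178) = -1/178 ≈ -0.0056180)
(M + D(1*(-1)))*N = (25/36 + 2*(1*(-1))²)*(-1/178) = (25/36 + 2*(-1)²)*(-1/178) = (25/36 + 2*1)*(-1/178) = (25/36 + 2)*(-1/178) = (97/36)*(-1/178) = -97/6408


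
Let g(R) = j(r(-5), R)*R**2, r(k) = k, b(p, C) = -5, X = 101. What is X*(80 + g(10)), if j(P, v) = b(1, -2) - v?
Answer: -143420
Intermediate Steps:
j(P, v) = -5 - v
g(R) = R**2*(-5 - R) (g(R) = (-5 - R)*R**2 = R**2*(-5 - R))
X*(80 + g(10)) = 101*(80 + 10**2*(-5 - 1*10)) = 101*(80 + 100*(-5 - 10)) = 101*(80 + 100*(-15)) = 101*(80 - 1500) = 101*(-1420) = -143420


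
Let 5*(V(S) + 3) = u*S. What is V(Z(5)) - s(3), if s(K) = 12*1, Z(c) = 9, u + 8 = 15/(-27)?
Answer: -152/5 ≈ -30.400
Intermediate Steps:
u = -77/9 (u = -8 + 15/(-27) = -8 + 15*(-1/27) = -8 - 5/9 = -77/9 ≈ -8.5556)
V(S) = -3 - 77*S/45 (V(S) = -3 + (-77*S/9)/5 = -3 - 77*S/45)
s(K) = 12
V(Z(5)) - s(3) = (-3 - 77/45*9) - 1*12 = (-3 - 77/5) - 12 = -92/5 - 12 = -152/5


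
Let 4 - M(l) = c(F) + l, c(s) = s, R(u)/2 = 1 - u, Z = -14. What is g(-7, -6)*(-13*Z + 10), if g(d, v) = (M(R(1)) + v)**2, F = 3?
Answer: 4800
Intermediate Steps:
R(u) = 2 - 2*u (R(u) = 2*(1 - u) = 2 - 2*u)
M(l) = 1 - l (M(l) = 4 - (3 + l) = 4 + (-3 - l) = 1 - l)
g(d, v) = (1 + v)**2 (g(d, v) = ((1 - (2 - 2*1)) + v)**2 = ((1 - (2 - 2)) + v)**2 = ((1 - 1*0) + v)**2 = ((1 + 0) + v)**2 = (1 + v)**2)
g(-7, -6)*(-13*Z + 10) = (1 - 6)**2*(-13*(-14) + 10) = (-5)**2*(182 + 10) = 25*192 = 4800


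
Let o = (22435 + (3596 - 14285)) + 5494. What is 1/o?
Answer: 1/17240 ≈ 5.8005e-5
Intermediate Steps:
o = 17240 (o = (22435 - 10689) + 5494 = 11746 + 5494 = 17240)
1/o = 1/17240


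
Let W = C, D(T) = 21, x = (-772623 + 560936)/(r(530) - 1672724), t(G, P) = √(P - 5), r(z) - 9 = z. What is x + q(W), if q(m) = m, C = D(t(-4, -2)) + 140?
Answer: 269433472/1672185 ≈ 161.13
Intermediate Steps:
r(z) = 9 + z
t(G, P) = √(-5 + P)
x = 211687/1672185 (x = (-772623 + 560936)/((9 + 530) - 1672724) = -211687/(539 - 1672724) = -211687/(-1672185) = -211687*(-1/1672185) = 211687/1672185 ≈ 0.12659)
C = 161 (C = 21 + 140 = 161)
W = 161
x + q(W) = 211687/1672185 + 161 = 269433472/1672185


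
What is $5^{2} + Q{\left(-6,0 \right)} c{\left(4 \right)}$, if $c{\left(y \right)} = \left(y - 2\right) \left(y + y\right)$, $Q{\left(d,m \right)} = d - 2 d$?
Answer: $121$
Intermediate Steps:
$Q{\left(d,m \right)} = - d$
$c{\left(y \right)} = 2 y \left(-2 + y\right)$ ($c{\left(y \right)} = \left(-2 + y\right) 2 y = 2 y \left(-2 + y\right)$)
$5^{2} + Q{\left(-6,0 \right)} c{\left(4 \right)} = 5^{2} + \left(-1\right) \left(-6\right) 2 \cdot 4 \left(-2 + 4\right) = 25 + 6 \cdot 2 \cdot 4 \cdot 2 = 25 + 6 \cdot 16 = 25 + 96 = 121$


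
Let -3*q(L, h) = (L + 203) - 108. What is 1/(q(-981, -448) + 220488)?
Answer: 3/662350 ≈ 4.5293e-6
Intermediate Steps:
q(L, h) = -95/3 - L/3 (q(L, h) = -((L + 203) - 108)/3 = -((203 + L) - 108)/3 = -(95 + L)/3 = -95/3 - L/3)
1/(q(-981, -448) + 220488) = 1/((-95/3 - ⅓*(-981)) + 220488) = 1/((-95/3 + 327) + 220488) = 1/(886/3 + 220488) = 1/(662350/3) = 3/662350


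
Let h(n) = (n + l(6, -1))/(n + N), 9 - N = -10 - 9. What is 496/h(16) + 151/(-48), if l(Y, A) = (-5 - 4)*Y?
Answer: -526645/912 ≈ -577.46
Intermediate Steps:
l(Y, A) = -9*Y
N = 28 (N = 9 - (-10 - 9) = 9 - 1*(-19) = 9 + 19 = 28)
h(n) = (-54 + n)/(28 + n) (h(n) = (n - 9*6)/(n + 28) = (n - 54)/(28 + n) = (-54 + n)/(28 + n))
496/h(16) + 151/(-48) = 496/(((-54 + 16)/(28 + 16))) + 151/(-48) = 496/((-38/44)) + 151*(-1/48) = 496/(((1/44)*(-38))) - 151/48 = 496/(-19/22) - 151/48 = 496*(-22/19) - 151/48 = -10912/19 - 151/48 = -526645/912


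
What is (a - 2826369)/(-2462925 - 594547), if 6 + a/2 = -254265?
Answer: 3334911/3057472 ≈ 1.0907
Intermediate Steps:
a = -508542 (a = -12 + 2*(-254265) = -12 - 508530 = -508542)
(a - 2826369)/(-2462925 - 594547) = (-508542 - 2826369)/(-2462925 - 594547) = -3334911/(-3057472) = -3334911*(-1/3057472) = 3334911/3057472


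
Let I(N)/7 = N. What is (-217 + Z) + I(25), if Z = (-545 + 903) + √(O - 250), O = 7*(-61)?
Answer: 316 + I*√677 ≈ 316.0 + 26.019*I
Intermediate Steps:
I(N) = 7*N
O = -427
Z = 358 + I*√677 (Z = (-545 + 903) + √(-427 - 250) = 358 + √(-677) = 358 + I*√677 ≈ 358.0 + 26.019*I)
(-217 + Z) + I(25) = (-217 + (358 + I*√677)) + 7*25 = (141 + I*√677) + 175 = 316 + I*√677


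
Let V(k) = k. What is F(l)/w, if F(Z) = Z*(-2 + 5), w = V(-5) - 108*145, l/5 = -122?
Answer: 366/3133 ≈ 0.11682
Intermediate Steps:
l = -610 (l = 5*(-122) = -610)
w = -15665 (w = -5 - 108*145 = -5 - 15660 = -15665)
F(Z) = 3*Z (F(Z) = Z*3 = 3*Z)
F(l)/w = (3*(-610))/(-15665) = -1830*(-1/15665) = 366/3133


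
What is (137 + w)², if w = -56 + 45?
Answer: 15876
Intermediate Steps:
w = -11
(137 + w)² = (137 - 11)² = 126² = 15876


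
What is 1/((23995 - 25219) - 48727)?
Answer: -1/49951 ≈ -2.0020e-5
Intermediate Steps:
1/((23995 - 25219) - 48727) = 1/(-1224 - 48727) = 1/(-49951) = -1/49951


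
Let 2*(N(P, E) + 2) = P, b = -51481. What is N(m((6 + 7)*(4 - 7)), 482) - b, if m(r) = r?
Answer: 102919/2 ≈ 51460.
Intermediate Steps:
N(P, E) = -2 + P/2
N(m((6 + 7)*(4 - 7)), 482) - b = (-2 + ((6 + 7)*(4 - 7))/2) - 1*(-51481) = (-2 + (13*(-3))/2) + 51481 = (-2 + (½)*(-39)) + 51481 = (-2 - 39/2) + 51481 = -43/2 + 51481 = 102919/2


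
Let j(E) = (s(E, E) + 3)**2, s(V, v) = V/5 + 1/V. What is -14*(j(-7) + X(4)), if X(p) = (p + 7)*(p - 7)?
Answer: 75648/175 ≈ 432.27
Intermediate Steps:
X(p) = (-7 + p)*(7 + p) (X(p) = (7 + p)*(-7 + p) = (-7 + p)*(7 + p))
s(V, v) = 1/V + V/5 (s(V, v) = V*(1/5) + 1/V = V/5 + 1/V = 1/V + V/5)
j(E) = (3 + 1/E + E/5)**2 (j(E) = ((1/E + E/5) + 3)**2 = (3 + 1/E + E/5)**2)
-14*(j(-7) + X(4)) = -14*((1/25)*(5 + (-7)**2 + 15*(-7))**2/(-7)**2 + (-49 + 4**2)) = -14*((1/25)*(1/49)*(5 + 49 - 105)**2 + (-49 + 16)) = -14*((1/25)*(1/49)*(-51)**2 - 33) = -14*((1/25)*(1/49)*2601 - 33) = -14*(2601/1225 - 33) = -14*(-37824/1225) = 75648/175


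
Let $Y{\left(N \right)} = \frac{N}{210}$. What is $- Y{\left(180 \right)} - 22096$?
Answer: $- \frac{154678}{7} \approx -22097.0$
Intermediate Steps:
$Y{\left(N \right)} = \frac{N}{210}$ ($Y{\left(N \right)} = N \frac{1}{210} = \frac{N}{210}$)
$- Y{\left(180 \right)} - 22096 = - \frac{180}{210} - 22096 = \left(-1\right) \frac{6}{7} - 22096 = - \frac{6}{7} - 22096 = - \frac{154678}{7}$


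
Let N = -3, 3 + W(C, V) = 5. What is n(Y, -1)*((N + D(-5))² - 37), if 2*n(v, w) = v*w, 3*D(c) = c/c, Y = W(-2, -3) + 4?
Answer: 269/3 ≈ 89.667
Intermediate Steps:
W(C, V) = 2 (W(C, V) = -3 + 5 = 2)
Y = 6 (Y = 2 + 4 = 6)
D(c) = ⅓ (D(c) = (c/c)/3 = (⅓)*1 = ⅓)
n(v, w) = v*w/2 (n(v, w) = (v*w)/2 = v*w/2)
n(Y, -1)*((N + D(-5))² - 37) = ((½)*6*(-1))*((-3 + ⅓)² - 37) = -3*((-8/3)² - 37) = -3*(64/9 - 37) = -3*(-269/9) = 269/3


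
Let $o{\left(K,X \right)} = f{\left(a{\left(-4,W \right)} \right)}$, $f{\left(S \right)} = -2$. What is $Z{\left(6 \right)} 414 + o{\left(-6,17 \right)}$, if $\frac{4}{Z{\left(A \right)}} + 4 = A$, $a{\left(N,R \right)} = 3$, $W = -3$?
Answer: $826$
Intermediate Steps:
$Z{\left(A \right)} = \frac{4}{-4 + A}$
$o{\left(K,X \right)} = -2$
$Z{\left(6 \right)} 414 + o{\left(-6,17 \right)} = \frac{4}{-4 + 6} \cdot 414 - 2 = \frac{4}{2} \cdot 414 - 2 = 4 \cdot \frac{1}{2} \cdot 414 - 2 = 2 \cdot 414 - 2 = 828 - 2 = 826$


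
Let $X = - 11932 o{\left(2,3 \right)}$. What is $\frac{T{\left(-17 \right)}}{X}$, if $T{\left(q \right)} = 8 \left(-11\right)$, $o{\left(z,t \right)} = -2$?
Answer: $- \frac{11}{2983} \approx -0.0036876$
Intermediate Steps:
$T{\left(q \right)} = -88$
$X = 23864$ ($X = \left(-11932\right) \left(-2\right) = 23864$)
$\frac{T{\left(-17 \right)}}{X} = - \frac{88}{23864} = \left(-88\right) \frac{1}{23864} = - \frac{11}{2983}$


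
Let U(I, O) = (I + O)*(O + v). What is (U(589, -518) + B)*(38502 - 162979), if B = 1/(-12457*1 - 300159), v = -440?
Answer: 2646818567733453/312616 ≈ 8.4667e+9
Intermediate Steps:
B = -1/312616 (B = 1/(-12457 - 300159) = 1/(-312616) = -1/312616 ≈ -3.1988e-6)
U(I, O) = (-440 + O)*(I + O) (U(I, O) = (I + O)*(O - 440) = (I + O)*(-440 + O) = (-440 + O)*(I + O))
(U(589, -518) + B)*(38502 - 162979) = (((-518)² - 440*589 - 440*(-518) + 589*(-518)) - 1/312616)*(38502 - 162979) = ((268324 - 259160 + 227920 - 305102) - 1/312616)*(-124477) = (-68018 - 1/312616)*(-124477) = -21263515089/312616*(-124477) = 2646818567733453/312616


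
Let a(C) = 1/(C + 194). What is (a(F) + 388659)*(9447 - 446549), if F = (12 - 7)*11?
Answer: -42301023365384/249 ≈ -1.6988e+11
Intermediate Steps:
F = 55 (F = 5*11 = 55)
a(C) = 1/(194 + C)
(a(F) + 388659)*(9447 - 446549) = (1/(194 + 55) + 388659)*(9447 - 446549) = (1/249 + 388659)*(-437102) = (96776092/249)*(-437102) = -42301023365384/249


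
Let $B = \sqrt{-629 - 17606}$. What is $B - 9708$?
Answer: $-9708 + i \sqrt{18235} \approx -9708.0 + 135.04 i$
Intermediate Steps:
$B = i \sqrt{18235}$ ($B = \sqrt{-18235} = i \sqrt{18235} \approx 135.04 i$)
$B - 9708 = i \sqrt{18235} - 9708 = -9708 + i \sqrt{18235}$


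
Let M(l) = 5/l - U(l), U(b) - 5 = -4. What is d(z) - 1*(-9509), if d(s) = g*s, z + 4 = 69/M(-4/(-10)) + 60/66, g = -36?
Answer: 103447/11 ≈ 9404.3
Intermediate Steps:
U(b) = 1 (U(b) = 5 - 4 = 1)
M(l) = -1 + 5/l (M(l) = 5/l - 1*1 = 5/l - 1 = -1 + 5/l)
z = 32/11 (z = -4 + (69/(((5 - (-4)/(-10))/((-4/(-10))))) + 60/66) = -4 + (69/(((5 - (-4)*(-1)/10)/((-4*(-1/10))))) + 60*(1/66)) = -4 + (69/(((5 - 1*2/5)/(2/5))) + 10/11) = -4 + (69/((5*(5 - 2/5)/2)) + 10/11) = -4 + (69/(((5/2)*(23/5))) + 10/11) = -4 + (69/(23/2) + 10/11) = -4 + (69*(2/23) + 10/11) = -4 + (6 + 10/11) = -4 + 76/11 = 32/11 ≈ 2.9091)
d(s) = -36*s
d(z) - 1*(-9509) = -36*32/11 - 1*(-9509) = -1152/11 + 9509 = 103447/11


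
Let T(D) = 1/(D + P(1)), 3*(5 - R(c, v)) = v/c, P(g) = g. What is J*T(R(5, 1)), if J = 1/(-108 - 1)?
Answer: -15/9701 ≈ -0.0015462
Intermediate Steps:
R(c, v) = 5 - v/(3*c)
T(D) = 1/(1 + D) (T(D) = 1/(D + 1) = 1/(1 + D))
J = -1/109 (J = 1/(-109) = -1/109 ≈ -0.0091743)
J*T(R(5, 1)) = -1/(109*(1 + (5 - 1/3*1/5))) = -1/(109*(1 + (5 - 1/3*1*1/5))) = -1/(109*(1 + (5 - 1/15))) = -1/(109*(1 + 74/15)) = -1/(109*89/15) = -1/109*15/89 = -15/9701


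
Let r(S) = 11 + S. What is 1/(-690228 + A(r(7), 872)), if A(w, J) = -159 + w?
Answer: -1/690369 ≈ -1.4485e-6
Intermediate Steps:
1/(-690228 + A(r(7), 872)) = 1/(-690228 + (-159 + (11 + 7))) = 1/(-690228 + (-159 + 18)) = 1/(-690228 - 141) = 1/(-690369) = -1/690369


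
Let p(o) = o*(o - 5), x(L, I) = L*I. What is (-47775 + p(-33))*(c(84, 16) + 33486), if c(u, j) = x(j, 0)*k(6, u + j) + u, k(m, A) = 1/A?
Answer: -1561709970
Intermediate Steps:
x(L, I) = I*L
c(u, j) = u (c(u, j) = (0*j)/(u + j) + u = 0/(j + u) + u = 0 + u = u)
p(o) = o*(-5 + o)
(-47775 + p(-33))*(c(84, 16) + 33486) = (-47775 - 33*(-5 - 33))*(84 + 33486) = (-47775 - 33*(-38))*33570 = (-47775 + 1254)*33570 = -46521*33570 = -1561709970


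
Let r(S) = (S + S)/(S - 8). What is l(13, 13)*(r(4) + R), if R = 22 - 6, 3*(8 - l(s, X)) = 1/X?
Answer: 4354/39 ≈ 111.64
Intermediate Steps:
r(S) = 2*S/(-8 + S) (r(S) = (2*S)/(-8 + S) = 2*S/(-8 + S))
l(s, X) = 8 - 1/(3*X)
R = 16
l(13, 13)*(r(4) + R) = (8 - ⅓/13)*(2*4/(-8 + 4) + 16) = (8 - ⅓*1/13)*(2*4/(-4) + 16) = (8 - 1/39)*(2*4*(-¼) + 16) = 311*(-2 + 16)/39 = (311/39)*14 = 4354/39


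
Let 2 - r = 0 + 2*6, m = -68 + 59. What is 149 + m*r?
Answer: 239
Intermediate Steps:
m = -9
r = -10 (r = 2 - (0 + 2*6) = 2 - (0 + 12) = 2 - 1*12 = 2 - 12 = -10)
149 + m*r = 149 - 9*(-10) = 149 + 90 = 239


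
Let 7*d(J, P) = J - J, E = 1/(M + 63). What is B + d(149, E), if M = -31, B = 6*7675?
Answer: 46050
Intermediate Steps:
B = 46050
E = 1/32 (E = 1/(-31 + 63) = 1/32 ≈ 0.031250)
d(J, P) = 0 (d(J, P) = (J - J)/7 = (⅐)*0 = 0)
B + d(149, E) = 46050 + 0 = 46050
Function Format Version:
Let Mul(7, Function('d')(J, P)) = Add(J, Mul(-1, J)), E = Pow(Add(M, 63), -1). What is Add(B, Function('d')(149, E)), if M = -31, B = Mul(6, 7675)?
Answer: 46050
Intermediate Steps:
B = 46050
E = Rational(1, 32) (E = Pow(Add(-31, 63), -1) = Pow(32, -1) = Rational(1, 32) ≈ 0.031250)
Function('d')(J, P) = 0 (Function('d')(J, P) = Mul(Rational(1, 7), Add(J, Mul(-1, J))) = Mul(Rational(1, 7), 0) = 0)
Add(B, Function('d')(149, E)) = Add(46050, 0) = 46050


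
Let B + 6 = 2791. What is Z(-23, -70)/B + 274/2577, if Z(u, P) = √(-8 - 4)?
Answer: 274/2577 + 2*I*√3/2785 ≈ 0.10633 + 0.0012438*I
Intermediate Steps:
Z(u, P) = 2*I*√3 (Z(u, P) = √(-12) = 2*I*√3)
B = 2785 (B = -6 + 2791 = 2785)
Z(-23, -70)/B + 274/2577 = (2*I*√3)/2785 + 274/2577 = (2*I*√3)*(1/2785) + 274*(1/2577) = 2*I*√3/2785 + 274/2577 = 274/2577 + 2*I*√3/2785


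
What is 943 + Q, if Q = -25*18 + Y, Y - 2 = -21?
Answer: 474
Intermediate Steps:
Y = -19 (Y = 2 - 21 = -19)
Q = -469 (Q = -25*18 - 19 = -450 - 19 = -469)
943 + Q = 943 - 469 = 474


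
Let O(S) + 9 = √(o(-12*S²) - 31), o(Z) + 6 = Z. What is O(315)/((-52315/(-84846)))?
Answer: -763614/52315 + 84846*I*√1190737/52315 ≈ -14.596 + 1769.8*I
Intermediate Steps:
o(Z) = -6 + Z
O(S) = -9 + √(-37 - 12*S²) (O(S) = -9 + √((-6 - 12*S²) - 31) = -9 + √(-37 - 12*S²))
O(315)/((-52315/(-84846))) = (-9 + √(-37 - 12*315²))/((-52315/(-84846))) = (-9 + √(-37 - 12*99225))/((-52315*(-1/84846))) = (-9 + √(-37 - 1190700))/(52315/84846) = (-9 + √(-1190737))*(84846/52315) = (-9 + I*√1190737)*(84846/52315) = -763614/52315 + 84846*I*√1190737/52315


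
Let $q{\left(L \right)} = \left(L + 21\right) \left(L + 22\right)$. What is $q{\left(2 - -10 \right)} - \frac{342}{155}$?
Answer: $\frac{173568}{155} \approx 1119.8$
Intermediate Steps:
$q{\left(L \right)} = \left(21 + L\right) \left(22 + L\right)$
$q{\left(2 - -10 \right)} - \frac{342}{155} = \left(462 + \left(2 - -10\right)^{2} + 43 \left(2 - -10\right)\right) - \frac{342}{155} = \left(462 + \left(2 + 10\right)^{2} + 43 \left(2 + 10\right)\right) - 342 \cdot \frac{1}{155} = \left(462 + 12^{2} + 43 \cdot 12\right) - \frac{342}{155} = \left(462 + 144 + 516\right) - \frac{342}{155} = 1122 - \frac{342}{155} = \frac{173568}{155}$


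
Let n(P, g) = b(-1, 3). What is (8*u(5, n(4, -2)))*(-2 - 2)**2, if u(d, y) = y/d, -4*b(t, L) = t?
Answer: 32/5 ≈ 6.4000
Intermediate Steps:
b(t, L) = -t/4
n(P, g) = 1/4 (n(P, g) = -1/4*(-1) = 1/4)
(8*u(5, n(4, -2)))*(-2 - 2)**2 = (8*((1/4)/5))*(-2 - 2)**2 = (8*((1/4)*(1/5)))*(-4)**2 = (8*(1/20))*16 = (2/5)*16 = 32/5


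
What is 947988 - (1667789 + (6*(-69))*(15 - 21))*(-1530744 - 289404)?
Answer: 3040145008392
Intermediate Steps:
947988 - (1667789 + (6*(-69))*(15 - 21))*(-1530744 - 289404) = 947988 - (1667789 - 414*(-6))*(-1820148) = 947988 - (1667789 + 2484)*(-1820148) = 947988 - 1670273*(-1820148) = 947988 - 1*(-3040144060404) = 947988 + 3040144060404 = 3040145008392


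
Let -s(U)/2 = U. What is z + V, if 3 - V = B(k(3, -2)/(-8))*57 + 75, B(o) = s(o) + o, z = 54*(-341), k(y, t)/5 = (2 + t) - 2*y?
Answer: -73089/4 ≈ -18272.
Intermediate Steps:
s(U) = -2*U
k(y, t) = 10 - 10*y + 5*t (k(y, t) = 5*((2 + t) - 2*y) = 5*(2 + t - 2*y) = 10 - 10*y + 5*t)
z = -18414
B(o) = -o (B(o) = -2*o + o = -o)
V = 567/4 (V = 3 - (-(10 - 10*3 + 5*(-2))/(-8)*57 + 75) = 3 - (-(10 - 30 - 10)*(-1)/8*57 + 75) = 3 - (-(-30)*(-1)/8*57 + 75) = 3 - (-1*15/4*57 + 75) = 3 - (-15/4*57 + 75) = 3 - (-855/4 + 75) = 3 - 1*(-555/4) = 3 + 555/4 = 567/4 ≈ 141.75)
z + V = -18414 + 567/4 = -73089/4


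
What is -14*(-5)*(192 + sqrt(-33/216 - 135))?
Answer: 13440 + 35*I*sqrt(19462)/6 ≈ 13440.0 + 813.79*I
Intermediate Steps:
-14*(-5)*(192 + sqrt(-33/216 - 135)) = -(-70)*(192 + sqrt(-33*1/216 - 135)) = -(-70)*(192 + sqrt(-11/72 - 135)) = -(-70)*(192 + sqrt(-9731/72)) = -(-70)*(192 + I*sqrt(19462)/12) = -(-13440 - 35*I*sqrt(19462)/6) = 13440 + 35*I*sqrt(19462)/6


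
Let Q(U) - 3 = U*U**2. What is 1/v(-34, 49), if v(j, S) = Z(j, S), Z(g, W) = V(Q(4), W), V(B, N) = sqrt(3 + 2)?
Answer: sqrt(5)/5 ≈ 0.44721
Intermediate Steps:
Q(U) = 3 + U**3 (Q(U) = 3 + U*U**2 = 3 + U**3)
V(B, N) = sqrt(5)
Z(g, W) = sqrt(5)
v(j, S) = sqrt(5)
1/v(-34, 49) = 1/(sqrt(5)) = sqrt(5)/5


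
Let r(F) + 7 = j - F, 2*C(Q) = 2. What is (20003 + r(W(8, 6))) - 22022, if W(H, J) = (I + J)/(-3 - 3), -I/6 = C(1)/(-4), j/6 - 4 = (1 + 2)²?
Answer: -7787/4 ≈ -1946.8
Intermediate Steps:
C(Q) = 1 (C(Q) = (½)*2 = 1)
j = 78 (j = 24 + 6*(1 + 2)² = 24 + 6*3² = 24 + 6*9 = 24 + 54 = 78)
I = 3/2 (I = -6/(-4) = -6*(-1)/4 = -6*(-¼) = 3/2 ≈ 1.5000)
W(H, J) = -¼ - J/6 (W(H, J) = (3/2 + J)/(-3 - 3) = (3/2 + J)/(-6) = (3/2 + J)*(-⅙) = -¼ - J/6)
r(F) = 71 - F (r(F) = -7 + (78 - F) = 71 - F)
(20003 + r(W(8, 6))) - 22022 = (20003 + (71 - (-¼ - ⅙*6))) - 22022 = (20003 + (71 - (-¼ - 1))) - 22022 = (20003 + (71 - 1*(-5/4))) - 22022 = (20003 + (71 + 5/4)) - 22022 = (20003 + 289/4) - 22022 = 80301/4 - 22022 = -7787/4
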